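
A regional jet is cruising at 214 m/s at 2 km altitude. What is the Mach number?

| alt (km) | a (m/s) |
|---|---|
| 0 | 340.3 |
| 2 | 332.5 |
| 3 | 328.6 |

M = 0.644

At 2 km, from the table: a = 332.5 m/s.
M = v/a = 214 / 332.5 = 0.644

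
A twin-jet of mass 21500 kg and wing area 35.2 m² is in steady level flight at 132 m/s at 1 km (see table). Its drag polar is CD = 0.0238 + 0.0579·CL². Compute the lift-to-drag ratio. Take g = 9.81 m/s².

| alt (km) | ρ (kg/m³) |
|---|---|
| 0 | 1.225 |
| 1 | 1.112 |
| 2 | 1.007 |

L/D = 13.5

At 1 km, from the table: ρ = 1.112 kg/m³.
In steady level flight, lift balances weight: W = mg = 21500 × 9.81 = 2.1092×10^5 N.
q = ½ρv² = ½ × 1.112 × 132² = 9688 Pa.
Required CL = L/(qS) = 2.1092×10^5/(9688·35.2) = 0.6185.
CD = 0.0238 + 0.0579 × 0.6185² = 0.04595.
L/D = CL/CD = 0.6185 / 0.04595 = 13.5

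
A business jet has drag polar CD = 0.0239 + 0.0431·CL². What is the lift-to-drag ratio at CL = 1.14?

L/D = 14.3

CD = 0.0239 + 0.0431 × 1.14² = 0.07991
L/D = CL/CD = 1.14 / 0.07991 = 14.3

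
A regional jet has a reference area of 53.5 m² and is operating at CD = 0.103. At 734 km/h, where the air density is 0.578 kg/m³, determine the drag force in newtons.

Convert speed: v = 734 km/h ÷ 3.6 = 203.9 m/s.
D = ½ρv²S·CD = ½ × 0.578 × 203.9² × 53.5 × 0.103 = 66200 N ≈ 66.2 kN

D = 66200 N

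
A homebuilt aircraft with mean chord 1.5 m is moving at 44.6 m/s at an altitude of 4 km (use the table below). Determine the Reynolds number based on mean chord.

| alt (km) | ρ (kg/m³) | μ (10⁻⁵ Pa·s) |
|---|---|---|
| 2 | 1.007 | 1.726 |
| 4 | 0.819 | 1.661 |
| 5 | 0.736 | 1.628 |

Re = 3.3×10^6

At 4 km, from the table: ρ = 0.819 kg/m³, μ = 1.661×10⁻⁵ Pa·s.
Re = ρ·v·c/μ = 0.819 × 44.6 × 1.5 / (1.661×10⁻⁵) = 3.3×10^6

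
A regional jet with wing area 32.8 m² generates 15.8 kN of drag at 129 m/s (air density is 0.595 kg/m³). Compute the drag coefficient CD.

From D = ½ρv²S·CD, rearranging gives CD = 2D/(ρv²S).
CD = 2 × 15800 / (0.595 × 129² × 32.8) = 0.0973

CD = 0.0973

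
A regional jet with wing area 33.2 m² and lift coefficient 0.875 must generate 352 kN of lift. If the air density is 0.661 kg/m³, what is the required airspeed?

L = ½ρv²S·CL ⇒ v = √(2L/(ρ·S·CL))
v = √(2 × 3.52×10^5 / (0.661 × 33.2 × 0.875)) = √36660 = 191 m/s

v = 191 m/s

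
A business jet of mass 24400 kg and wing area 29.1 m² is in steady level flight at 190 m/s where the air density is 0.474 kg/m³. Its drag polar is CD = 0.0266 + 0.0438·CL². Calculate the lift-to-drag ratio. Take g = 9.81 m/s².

Weight W = mg = 24400 × 9.81 = 2.3936×10^5 N; in level flight L = W.
q = ½ρv² = ½ × 0.474 × 190² = 8556 Pa.
Required CL = L/(qS) = 2.3936×10^5/(8556·29.1) = 0.9614.
CD = 0.0266 + 0.0438 × 0.9614² = 0.06709.
L/D = CL/CD = 0.9614 / 0.06709 = 14.3

L/D = 14.3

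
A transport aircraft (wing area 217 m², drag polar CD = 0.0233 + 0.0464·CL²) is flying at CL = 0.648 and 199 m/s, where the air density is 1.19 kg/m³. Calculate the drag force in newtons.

D = 2.19×10^5 N

CD = 0.0233 + 0.0464 × 0.648² = 0.04278
D = ½ρv²S·CD = ½ × 1.19 × 199² × 217 × 0.04278 = 2.19×10^5 N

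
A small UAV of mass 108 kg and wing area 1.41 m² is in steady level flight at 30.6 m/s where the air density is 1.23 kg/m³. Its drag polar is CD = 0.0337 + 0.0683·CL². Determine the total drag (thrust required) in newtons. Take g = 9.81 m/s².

In steady level flight, lift balances weight: W = mg = 108 × 9.81 = 1059.5 N.
Dynamic pressure q = 0.5 × 1.23 × 30.6² = 575.9 Pa.
CL = W/(q·S) = 1059.5 / (575.9 × 1.41) = 1.305.
CD = 0.0337 + 0.0683 × 1.305² = 0.15.
D = q·S·CD = 575.9 × 1.41 × 0.15 = 121.8 N

D = 122 N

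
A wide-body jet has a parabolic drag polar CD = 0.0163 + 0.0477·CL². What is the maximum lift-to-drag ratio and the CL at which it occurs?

(L/D)max = 17.9, at CL = 0.585

For CD = CD0 + K·CL², (L/D)max occurs at CL* = √(CD0/K) and equals 1/(2√(K·CD0)).
(L/D)max = 1/(2√(0.0477 × 0.0163)) = 1/(2 × 0.02788) = 17.9
CL* = √(0.0163/0.0477) = 0.585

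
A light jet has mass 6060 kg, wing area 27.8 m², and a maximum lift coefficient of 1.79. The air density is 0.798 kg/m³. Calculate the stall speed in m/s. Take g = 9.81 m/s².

V_stall = 54.7 m/s

At stall, lift equals weight: L = W = m·g = 6060 × 9.81 = 59450 N.
From L = ½ρV²S·CL,max = W: V_stall = √(2W/(ρSCL,max)) = √(2·59450/(0.798·27.8·1.79))
V_stall = √2994 = 54.7 m/s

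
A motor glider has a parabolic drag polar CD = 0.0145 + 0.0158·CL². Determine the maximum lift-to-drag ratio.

For CD = CD0 + K·CL², (L/D)max occurs at CL* = √(CD0/K) and equals 1/(2√(K·CD0)).
(L/D)max = 1/(2√(0.0158 × 0.0145)) = 1/(2 × 0.01514) = 33

(L/D)max = 33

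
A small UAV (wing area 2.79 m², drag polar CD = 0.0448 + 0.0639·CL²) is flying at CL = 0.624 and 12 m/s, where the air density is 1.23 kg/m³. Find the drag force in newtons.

CD = 0.0448 + 0.0639 × 0.624² = 0.06968
D = ½ρv²S·CD = ½ × 1.23 × 12² × 2.79 × 0.06968 = 17.2 N

D = 17.2 N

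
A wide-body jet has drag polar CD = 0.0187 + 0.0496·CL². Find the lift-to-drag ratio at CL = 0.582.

L/D = 16.4

CD = 0.0187 + 0.0496 × 0.582² = 0.0355
L/D = CL/CD = 0.582 / 0.0355 = 16.4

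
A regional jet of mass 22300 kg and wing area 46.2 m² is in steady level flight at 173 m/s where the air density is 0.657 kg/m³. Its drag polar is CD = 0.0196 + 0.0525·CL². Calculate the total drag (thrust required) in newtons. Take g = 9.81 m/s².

D = 14400 N

Level flight ⇒ L = W = m·g = 22300 × 9.81 = 2.1876×10^5 N.
Dynamic pressure q = 0.5 × 0.657 × 173² = 9832 Pa.
CL = W/(q·S) = 2.1876×10^5 / (9832 × 46.2) = 0.4816.
CD = 0.0196 + 0.0525 × 0.4816² = 0.03178.
D = q·S·CD = 9832 × 46.2 × 0.03178 = 14430 N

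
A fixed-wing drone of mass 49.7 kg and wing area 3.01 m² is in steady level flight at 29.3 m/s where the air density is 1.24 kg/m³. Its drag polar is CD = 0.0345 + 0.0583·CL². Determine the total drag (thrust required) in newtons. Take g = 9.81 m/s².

Weight W = mg = 49.7 × 9.81 = 487.56 N; in level flight L = W.
q = ½ρv² = ½ × 1.24 × 29.3² = 532.3 Pa.
CL = W/(q·S) = 487.56 / (532.3 × 3.01) = 0.3043.
CD = 0.0345 + 0.0583 × 0.3043² = 0.0399.
D = q·S·CD = 532.3 × 3.01 × 0.0399 = 63.92 N

D = 63.9 N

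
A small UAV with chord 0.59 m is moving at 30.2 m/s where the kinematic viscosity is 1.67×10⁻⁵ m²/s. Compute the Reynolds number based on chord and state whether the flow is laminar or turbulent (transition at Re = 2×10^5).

Re = 1.07×10^6 (turbulent)

Re = v·c/ν = 30.2 × 0.59 / (1.67×10⁻⁵) = 1.07×10^6
Since 1.07×10^6 > 2×10^5, the flow is turbulent.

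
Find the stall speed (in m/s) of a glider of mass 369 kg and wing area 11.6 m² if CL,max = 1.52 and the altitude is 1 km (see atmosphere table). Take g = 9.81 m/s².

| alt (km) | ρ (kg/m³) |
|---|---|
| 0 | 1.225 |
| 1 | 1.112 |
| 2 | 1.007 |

V_stall = 19.2 m/s

At 1 km, from the table: ρ = 1.112 kg/m³.
At stall, lift equals weight: L = W = m·g = 369 × 9.81 = 3620 N.
From L = ½ρV²S·CL,max = W: V_stall = √(2W/(ρSCL,max)) = √(2·3620/(1.112·11.6·1.52))
V_stall = √369.2 = 19.2 m/s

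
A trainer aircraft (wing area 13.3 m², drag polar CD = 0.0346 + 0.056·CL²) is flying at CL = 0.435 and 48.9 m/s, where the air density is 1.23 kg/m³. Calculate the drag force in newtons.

CD = 0.0346 + 0.056 × 0.435² = 0.0452
D = ½ρv²S·CD = ½ × 1.23 × 48.9² × 13.3 × 0.0452 = 884 N

D = 884 N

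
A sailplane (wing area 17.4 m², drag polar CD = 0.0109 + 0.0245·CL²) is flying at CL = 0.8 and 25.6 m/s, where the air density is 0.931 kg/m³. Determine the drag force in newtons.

CD = 0.0109 + 0.0245 × 0.8² = 0.02658
D = ½ρv²S·CD = ½ × 0.931 × 25.6² × 17.4 × 0.02658 = 141 N

D = 141 N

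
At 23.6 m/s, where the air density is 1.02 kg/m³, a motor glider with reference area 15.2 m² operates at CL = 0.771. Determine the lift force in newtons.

L = ½ρv²S·CL = ½ × 1.02 × 23.6² × 15.2 × 0.771 = 3330 N

L = 3330 N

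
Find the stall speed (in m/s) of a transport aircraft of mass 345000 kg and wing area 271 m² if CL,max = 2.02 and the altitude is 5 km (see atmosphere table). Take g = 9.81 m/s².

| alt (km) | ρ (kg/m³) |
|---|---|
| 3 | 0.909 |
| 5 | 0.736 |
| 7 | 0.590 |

At 5 km, from the table: ρ = 0.736 kg/m³.
At stall, lift equals weight: L = W = m·g = 345000 × 9.81 = 3.384×10^6 N.
V_stall = √(2W/(ρ·S·CL,max)) = √(2 × 3.384×10^6 / (0.736 × 271 × 2.02))
V_stall = √16800 = 130 m/s

V_stall = 130 m/s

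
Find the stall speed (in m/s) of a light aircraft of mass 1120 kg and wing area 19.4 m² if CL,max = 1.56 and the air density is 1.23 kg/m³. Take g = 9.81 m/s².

V_stall = 24.3 m/s

At stall, lift equals weight: L = W = m·g = 1120 × 9.81 = 10990 N.
From L = ½ρV²S·CL,max = W: V_stall = √(2W/(ρSCL,max)) = √(2·10990/(1.23·19.4·1.56))
V_stall = √590.3 = 24.3 m/s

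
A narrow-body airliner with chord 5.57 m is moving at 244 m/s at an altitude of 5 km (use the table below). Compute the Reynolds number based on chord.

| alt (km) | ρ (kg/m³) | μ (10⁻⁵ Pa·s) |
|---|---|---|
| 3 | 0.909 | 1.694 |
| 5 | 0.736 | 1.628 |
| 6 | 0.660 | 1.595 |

Re = 6.14×10^7

At 5 km, from the table: ρ = 0.736 kg/m³, μ = 1.628×10⁻⁵ Pa·s.
Re = ρ·v·c/μ = 0.736 × 244 × 5.57 / (1.628×10⁻⁵) = 6.14×10^7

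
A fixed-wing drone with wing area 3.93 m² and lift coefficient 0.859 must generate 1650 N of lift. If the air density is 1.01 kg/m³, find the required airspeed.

L = ½ρv²S·CL ⇒ v = √(2L/(ρ·S·CL))
v = √(2 × 1650 / (1.01 × 3.93 × 0.859)) = √967.8 = 31.1 m/s

v = 31.1 m/s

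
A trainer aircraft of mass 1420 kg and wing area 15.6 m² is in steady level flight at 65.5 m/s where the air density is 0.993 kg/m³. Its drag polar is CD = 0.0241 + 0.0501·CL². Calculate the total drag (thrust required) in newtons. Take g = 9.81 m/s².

In steady level flight, lift balances weight: W = mg = 1420 × 9.81 = 13930 N.
Dynamic pressure q = 0.5 × 0.993 × 65.5² = 2130 Pa.
Required CL = L/(qS) = 13930/(2130·15.6) = 0.4192.
CD = 0.0241 + 0.0501 × 0.4192² = 0.0329.
D = q·S·CD = 2130 × 15.6 × 0.0329 = 1093 N

D = 1090 N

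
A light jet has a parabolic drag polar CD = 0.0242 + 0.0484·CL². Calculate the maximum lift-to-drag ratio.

(L/D)max = 14.6

For CD = CD0 + K·CL², (L/D)max occurs at CL* = √(CD0/K) and equals 1/(2√(K·CD0)).
(L/D)max = 1/(2√(0.0484 × 0.0242)) = 1/(2 × 0.03422) = 14.6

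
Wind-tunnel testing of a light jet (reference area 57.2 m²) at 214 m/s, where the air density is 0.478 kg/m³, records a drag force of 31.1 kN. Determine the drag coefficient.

From D = ½ρv²S·CD, rearranging gives CD = 2D/(ρv²S).
CD = 2 × 31100 / (0.478 × 214² × 57.2) = 0.0497

CD = 0.0497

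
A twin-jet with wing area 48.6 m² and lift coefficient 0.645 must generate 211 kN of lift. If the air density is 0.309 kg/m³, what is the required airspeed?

L = ½ρv²S·CL ⇒ v = √(2L/(ρ·S·CL))
v = √(2 × 2.11×10^5 / (0.309 × 48.6 × 0.645)) = √43570 = 209 m/s

v = 209 m/s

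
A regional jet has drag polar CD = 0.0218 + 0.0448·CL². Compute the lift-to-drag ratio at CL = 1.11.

L/D = 14.4

CD = 0.0218 + 0.0448 × 1.11² = 0.077
L/D = CL/CD = 1.11 / 0.077 = 14.4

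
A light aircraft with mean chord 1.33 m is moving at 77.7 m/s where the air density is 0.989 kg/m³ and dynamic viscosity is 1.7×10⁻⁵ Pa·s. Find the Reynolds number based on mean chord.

Re = ρ·v·c/μ = 0.989 × 77.7 × 1.33 / (1.7×10⁻⁵) = 6.01×10^6

Re = 6.01×10^6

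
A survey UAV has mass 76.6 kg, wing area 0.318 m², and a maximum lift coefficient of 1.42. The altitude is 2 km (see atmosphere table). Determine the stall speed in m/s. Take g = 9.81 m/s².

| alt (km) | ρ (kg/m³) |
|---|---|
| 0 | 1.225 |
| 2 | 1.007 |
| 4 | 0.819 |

At 2 km, from the table: ρ = 1.007 kg/m³.
Stall occurs when L = W at CL,max. W = mg = 76.6 × 9.81 = 751.4 N.
V_stall = √(2W/(ρ·S·CL,max)) = √(2 × 751.4 / (1.007 × 0.318 × 1.42))
V_stall = √3305 = 57.5 m/s

V_stall = 57.5 m/s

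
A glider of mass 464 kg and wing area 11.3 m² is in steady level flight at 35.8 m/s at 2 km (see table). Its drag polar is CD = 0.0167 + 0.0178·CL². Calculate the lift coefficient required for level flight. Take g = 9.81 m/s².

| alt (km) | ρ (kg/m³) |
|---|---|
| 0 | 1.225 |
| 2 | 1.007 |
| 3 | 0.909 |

CL = 0.624

At 2 km, from the table: ρ = 1.007 kg/m³.
In steady level flight, lift balances weight: W = mg = 464 × 9.81 = 4551.8 N.
Dynamic pressure q = 0.5 × 1.007 × 35.8² = 645.3 Pa.
CL = W/(q·S) = 4551.8 / (645.3 × 11.3) = 0.6242.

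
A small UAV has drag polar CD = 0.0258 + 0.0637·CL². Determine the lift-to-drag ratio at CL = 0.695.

CD = 0.0258 + 0.0637 × 0.695² = 0.05657
L/D = CL/CD = 0.695 / 0.05657 = 12.3

L/D = 12.3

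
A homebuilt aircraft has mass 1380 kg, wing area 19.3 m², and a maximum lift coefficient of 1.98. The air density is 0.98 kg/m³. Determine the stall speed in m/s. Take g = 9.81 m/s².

V_stall = 26.9 m/s

Weight W = mg = 1380 × 9.81 = 13540 N.
From L = ½ρV²S·CL,max = W: V_stall = √(2W/(ρSCL,max)) = √(2·13540/(0.98·19.3·1.98))
V_stall = √723 = 26.9 m/s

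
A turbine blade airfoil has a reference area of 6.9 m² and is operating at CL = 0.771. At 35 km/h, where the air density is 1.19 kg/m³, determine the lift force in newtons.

L = 299 N

Convert speed: v = 35 km/h ÷ 3.6 = 9.722 m/s.
L = ½ρv²S·CL = ½ × 1.19 × 9.722² × 6.9 × 0.771 = 299 N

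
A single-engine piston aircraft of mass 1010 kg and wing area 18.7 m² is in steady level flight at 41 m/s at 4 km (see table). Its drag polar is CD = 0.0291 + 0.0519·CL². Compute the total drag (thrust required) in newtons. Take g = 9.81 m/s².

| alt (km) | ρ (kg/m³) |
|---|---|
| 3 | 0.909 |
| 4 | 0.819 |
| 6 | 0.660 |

D = 770 N

At 4 km, from the table: ρ = 0.819 kg/m³.
Weight W = mg = 1010 × 9.81 = 9908.1 N; in level flight L = W.
q = ½ρv² = ½ × 0.819 × 41² = 688.4 Pa.
Required CL = L/(qS) = 9908.1/(688.4·18.7) = 0.7697.
CD = 0.0291 + 0.0519 × 0.7697² = 0.05985.
D = q·S·CD = 688.4 × 18.7 × 0.05985 = 770.4 N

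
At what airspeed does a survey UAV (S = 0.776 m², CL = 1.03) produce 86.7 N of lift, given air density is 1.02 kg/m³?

v = 14.6 m/s

L = ½ρv²S·CL ⇒ v = √(2L/(ρ·S·CL))
v = √(2 × 86.7 / (1.02 × 0.776 × 1.03)) = √212.7 = 14.6 m/s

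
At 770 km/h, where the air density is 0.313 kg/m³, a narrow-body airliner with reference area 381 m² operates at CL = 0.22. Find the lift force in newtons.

Convert speed: v = 770 km/h ÷ 3.6 = 213.9 m/s.
L = ½ρv²S·CL = ½ × 0.313 × 213.9² × 381 × 0.22 = 6×10^5 N ≈ 600 kN

L = 6×10^5 N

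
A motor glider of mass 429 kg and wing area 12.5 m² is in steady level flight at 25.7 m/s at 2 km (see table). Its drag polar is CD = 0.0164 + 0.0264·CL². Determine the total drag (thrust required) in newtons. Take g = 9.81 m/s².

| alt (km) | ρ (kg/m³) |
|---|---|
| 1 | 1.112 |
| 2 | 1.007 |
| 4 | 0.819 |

D = 181 N

At 2 km, from the table: ρ = 1.007 kg/m³.
Weight W = mg = 429 × 9.81 = 4208.5 N; in level flight L = W.
q = ½ρv² = ½ × 1.007 × 25.7² = 332.6 Pa.
Required CL = L/(qS) = 4208.5/(332.6·12.5) = 1.012.
CD = 0.0164 + 0.0264 × 1.012² = 0.04346.
D = q·S·CD = 332.6 × 12.5 × 0.04346 = 180.7 N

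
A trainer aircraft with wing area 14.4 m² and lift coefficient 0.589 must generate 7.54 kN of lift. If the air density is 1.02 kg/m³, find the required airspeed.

L = ½ρv²S·CL ⇒ v = √(2L/(ρ·S·CL))
v = √(2 × 7540 / (1.02 × 14.4 × 0.589)) = √1743 = 41.8 m/s

v = 41.8 m/s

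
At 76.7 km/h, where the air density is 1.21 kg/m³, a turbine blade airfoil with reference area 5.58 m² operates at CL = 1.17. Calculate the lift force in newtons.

Convert speed: v = 76.7 km/h ÷ 3.6 = 21.31 m/s.
L = ½ρv²S·CL = ½ × 1.21 × 21.31² × 5.58 × 1.17 = 1790 N

L = 1790 N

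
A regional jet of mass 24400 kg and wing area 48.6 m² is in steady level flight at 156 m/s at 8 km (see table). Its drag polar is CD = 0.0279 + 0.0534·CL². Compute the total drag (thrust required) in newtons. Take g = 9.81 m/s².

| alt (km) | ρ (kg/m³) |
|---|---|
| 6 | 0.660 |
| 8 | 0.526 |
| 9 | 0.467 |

D = 18500 N

At 8 km, from the table: ρ = 0.526 kg/m³.
Weight W = mg = 24400 × 9.81 = 2.3936×10^5 N; in level flight L = W.
q = ½ρv² = ½ × 0.526 × 156² = 6400 Pa.
Required CL = L/(qS) = 2.3936×10^5/(6400·48.6) = 0.7695.
CD = 0.0279 + 0.0534 × 0.7695² = 0.05952.
D = q·S·CD = 6400 × 48.6 × 0.05952 = 18510 N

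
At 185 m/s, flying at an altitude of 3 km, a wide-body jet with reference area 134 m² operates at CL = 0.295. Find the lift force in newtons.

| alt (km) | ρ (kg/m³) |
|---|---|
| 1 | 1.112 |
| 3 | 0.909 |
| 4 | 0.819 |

At 3 km, from the table: ρ = 0.909 kg/m³.
L = ½ρv²S·CL = ½ × 0.909 × 185² × 134 × 0.295 = 6.15×10^5 N ≈ 615 kN

L = 6.15×10^5 N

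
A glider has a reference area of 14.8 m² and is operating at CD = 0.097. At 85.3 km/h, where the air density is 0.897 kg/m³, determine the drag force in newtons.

D = 361 N

Convert speed: v = 85.3 km/h ÷ 3.6 = 23.69 m/s.
Dynamic pressure q = ½ρv² = ½ × 0.897 × 23.69² = 251.8 Pa.
D = q·S·CD = 251.8 × 14.8 × 0.097 = 361 N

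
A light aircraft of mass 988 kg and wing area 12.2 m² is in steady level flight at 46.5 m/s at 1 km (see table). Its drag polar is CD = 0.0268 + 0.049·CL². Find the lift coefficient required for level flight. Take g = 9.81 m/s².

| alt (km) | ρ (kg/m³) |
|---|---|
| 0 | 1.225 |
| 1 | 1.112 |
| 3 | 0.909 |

At 1 km, from the table: ρ = 1.112 kg/m³.
Level flight ⇒ L = W = m·g = 988 × 9.81 = 9692.3 N.
q = ½ρv² = ½ × 1.112 × 46.5² = 1202 Pa.
CL = W/(q·S) = 9692.3 / (1202 × 12.2) = 0.6608.

CL = 0.661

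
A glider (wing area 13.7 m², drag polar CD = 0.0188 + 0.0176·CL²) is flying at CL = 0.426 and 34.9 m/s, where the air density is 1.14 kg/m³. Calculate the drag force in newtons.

CD = 0.0188 + 0.0176 × 0.426² = 0.02199
D = ½ρv²S·CD = ½ × 1.14 × 34.9² × 13.7 × 0.02199 = 209 N

D = 209 N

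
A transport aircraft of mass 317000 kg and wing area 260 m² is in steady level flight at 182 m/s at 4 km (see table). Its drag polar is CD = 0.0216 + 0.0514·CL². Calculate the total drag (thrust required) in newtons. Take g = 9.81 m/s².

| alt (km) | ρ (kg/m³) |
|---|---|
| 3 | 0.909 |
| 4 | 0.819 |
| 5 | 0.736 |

At 4 km, from the table: ρ = 0.819 kg/m³.
Weight W = mg = 317000 × 9.81 = 3.1098×10^6 N; in level flight L = W.
q = ½ρv² = ½ × 0.819 × 182² = 13560 Pa.
Required CL = L/(qS) = 3.1098×10^6/(13560·260) = 0.8818.
CD = 0.0216 + 0.0514 × 0.8818² = 0.06156.
D = q·S·CD = 13560 × 260 × 0.06156 = 2.171×10^5 N

D = 2.17×10^5 N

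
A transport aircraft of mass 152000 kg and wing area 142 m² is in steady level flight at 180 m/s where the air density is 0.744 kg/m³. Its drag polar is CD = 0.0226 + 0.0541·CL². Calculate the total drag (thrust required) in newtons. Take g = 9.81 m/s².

D = 1.09×10^5 N

Level flight ⇒ L = W = m·g = 152000 × 9.81 = 1.4911×10^6 N.
q = ½ρv² = ½ × 0.744 × 180² = 12050 Pa.
CL = 2W/(ρv²S) = 2×1.4911×10^6/(0.744×180²×142) = 0.8712.
CD = 0.0226 + 0.0541 × 0.8712² = 0.06366.
D = q·S·CD = 12050 × 142 × 0.06366 = 1.09×10^5 N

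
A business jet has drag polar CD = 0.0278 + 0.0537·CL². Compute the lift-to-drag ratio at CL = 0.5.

CD = 0.0278 + 0.0537 × 0.5² = 0.04122
L/D = CL/CD = 0.5 / 0.04122 = 12.1

L/D = 12.1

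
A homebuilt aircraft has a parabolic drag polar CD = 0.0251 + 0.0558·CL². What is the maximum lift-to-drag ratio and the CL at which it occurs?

(L/D)max = 13.4, at CL = 0.671

For CD = CD0 + K·CL², (L/D)max occurs at CL* = √(CD0/K) and equals 1/(2√(K·CD0)).
(L/D)max = 1/(2√(0.0558 × 0.0251)) = 1/(2 × 0.03742) = 13.4
CL* = √(0.0251/0.0558) = 0.671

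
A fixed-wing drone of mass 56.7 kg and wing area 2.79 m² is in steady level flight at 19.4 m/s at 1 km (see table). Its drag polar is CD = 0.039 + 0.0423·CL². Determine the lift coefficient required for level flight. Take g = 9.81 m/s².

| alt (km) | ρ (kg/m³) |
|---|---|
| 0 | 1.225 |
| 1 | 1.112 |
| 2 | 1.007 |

CL = 0.953

At 1 km, from the table: ρ = 1.112 kg/m³.
In steady level flight, lift balances weight: W = mg = 56.7 × 9.81 = 556.23 N.
Dynamic pressure q = 0.5 × 1.112 × 19.4² = 209.3 Pa.
Required CL = L/(qS) = 556.23/(209.3·2.79) = 0.9527.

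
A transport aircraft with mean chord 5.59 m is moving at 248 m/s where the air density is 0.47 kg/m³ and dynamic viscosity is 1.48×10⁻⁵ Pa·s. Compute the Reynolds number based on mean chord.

Re = 4.4×10^7

Re = ρ·v·c/μ = 0.47 × 248 × 5.59 / (1.48×10⁻⁵) = 4.4×10^7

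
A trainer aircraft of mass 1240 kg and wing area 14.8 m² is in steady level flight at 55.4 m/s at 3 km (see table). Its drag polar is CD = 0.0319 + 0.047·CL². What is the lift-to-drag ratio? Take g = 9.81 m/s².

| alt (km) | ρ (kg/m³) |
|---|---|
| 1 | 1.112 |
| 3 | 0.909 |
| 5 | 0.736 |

L/D = 12.2

At 3 km, from the table: ρ = 0.909 kg/m³.
Weight W = mg = 1240 × 9.81 = 12164 N; in level flight L = W.
Dynamic pressure q = 0.5 × 0.909 × 55.4² = 1395 Pa.
CL = W/(q·S) = 12164 / (1395 × 14.8) = 0.5892.
CD = 0.0319 + 0.047 × 0.5892² = 0.04822.
L/D = CL/CD = 0.5892 / 0.04822 = 12.2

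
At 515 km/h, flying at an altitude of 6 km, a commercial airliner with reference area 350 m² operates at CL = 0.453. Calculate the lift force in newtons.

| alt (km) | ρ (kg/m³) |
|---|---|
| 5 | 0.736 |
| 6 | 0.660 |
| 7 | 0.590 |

L = 1.07×10^6 N

At 6 km, from the table: ρ = 0.660 kg/m³.
Convert speed: v = 515 km/h ÷ 3.6 = 143.1 m/s.
L = ½ρv²S·CL = ½ × 0.66 × 143.1² × 350 × 0.453 = 1.07×10^6 N ≈ 1070 kN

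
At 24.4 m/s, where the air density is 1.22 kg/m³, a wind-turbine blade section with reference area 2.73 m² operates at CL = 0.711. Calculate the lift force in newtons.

L = 705 N

L = ½ρv²S·CL = ½ × 1.22 × 24.4² × 2.73 × 0.711 = 705 N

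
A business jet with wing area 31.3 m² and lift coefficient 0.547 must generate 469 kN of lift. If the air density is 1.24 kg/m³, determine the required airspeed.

L = ½ρv²S·CL ⇒ v = √(2L/(ρ·S·CL))
v = √(2 × 4.69×10^5 / (1.24 × 31.3 × 0.547)) = √44180 = 210 m/s

v = 210 m/s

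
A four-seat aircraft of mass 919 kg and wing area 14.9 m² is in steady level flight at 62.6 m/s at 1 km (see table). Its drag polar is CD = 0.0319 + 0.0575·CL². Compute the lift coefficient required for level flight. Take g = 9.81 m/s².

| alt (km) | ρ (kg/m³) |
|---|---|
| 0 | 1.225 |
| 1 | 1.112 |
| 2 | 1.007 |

CL = 0.278

At 1 km, from the table: ρ = 1.112 kg/m³.
Level flight ⇒ L = W = m·g = 919 × 9.81 = 9015.4 N.
q = ½ρv² = ½ × 1.112 × 62.6² = 2179 Pa.
Required CL = L/(qS) = 9015.4/(2179·14.9) = 0.2777.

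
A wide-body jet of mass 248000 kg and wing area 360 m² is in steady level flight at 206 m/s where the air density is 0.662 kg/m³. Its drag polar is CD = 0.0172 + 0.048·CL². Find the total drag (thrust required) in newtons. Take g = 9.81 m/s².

Level flight ⇒ L = W = m·g = 248000 × 9.81 = 2.4329×10^6 N.
q = ½ρv² = ½ × 0.662 × 206² = 14050 Pa.
CL = 2W/(ρv²S) = 2×2.4329×10^6/(0.662×206²×360) = 0.4811.
CD = 0.0172 + 0.048 × 0.4811² = 0.02831.
D = q·S·CD = 14050 × 360 × 0.02831 = 1.432×10^5 N

D = 1.43×10^5 N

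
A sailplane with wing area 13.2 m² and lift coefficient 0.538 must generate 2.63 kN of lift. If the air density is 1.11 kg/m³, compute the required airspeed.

L = ½ρv²S·CL ⇒ v = √(2L/(ρ·S·CL))
v = √(2 × 2630 / (1.11 × 13.2 × 0.538)) = √667.3 = 25.8 m/s

v = 25.8 m/s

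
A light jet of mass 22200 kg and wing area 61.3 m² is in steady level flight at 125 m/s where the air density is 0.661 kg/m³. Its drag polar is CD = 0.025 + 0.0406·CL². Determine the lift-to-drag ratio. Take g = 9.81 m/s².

L/D = 15.6

Level flight ⇒ L = W = m·g = 22200 × 9.81 = 2.1778×10^5 N.
q = ½ρv² = ½ × 0.661 × 125² = 5164 Pa.
CL = 2W/(ρv²S) = 2×2.1778×10^5/(0.661×125²×61.3) = 0.688.
CD = 0.025 + 0.0406 × 0.688² = 0.04422.
L/D = CL/CD = 0.688 / 0.04422 = 15.6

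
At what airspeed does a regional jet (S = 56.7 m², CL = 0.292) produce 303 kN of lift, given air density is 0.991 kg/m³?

v = 192 m/s

L = ½ρv²S·CL ⇒ v = √(2L/(ρ·S·CL))
v = √(2 × 3.03×10^5 / (0.991 × 56.7 × 0.292)) = √36930 = 192 m/s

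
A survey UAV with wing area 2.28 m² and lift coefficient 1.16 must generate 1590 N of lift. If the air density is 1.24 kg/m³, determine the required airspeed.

v = 31.1 m/s

L = ½ρv²S·CL ⇒ v = √(2L/(ρ·S·CL))
v = √(2 × 1590 / (1.24 × 2.28 × 1.16)) = √969.6 = 31.1 m/s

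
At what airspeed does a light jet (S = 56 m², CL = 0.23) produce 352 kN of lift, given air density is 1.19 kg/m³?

v = 214 m/s

L = ½ρv²S·CL ⇒ v = √(2L/(ρ·S·CL))
v = √(2 × 3.52×10^5 / (1.19 × 56 × 0.23)) = √45930 = 214 m/s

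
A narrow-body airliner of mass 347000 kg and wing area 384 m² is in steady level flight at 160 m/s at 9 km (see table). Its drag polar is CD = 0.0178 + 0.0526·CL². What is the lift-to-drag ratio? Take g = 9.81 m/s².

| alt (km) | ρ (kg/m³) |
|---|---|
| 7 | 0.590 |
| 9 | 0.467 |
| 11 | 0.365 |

L/D = 11.1

At 9 km, from the table: ρ = 0.467 kg/m³.
Weight W = mg = 347000 × 9.81 = 3.4041×10^6 N; in level flight L = W.
Dynamic pressure q = 0.5 × 0.467 × 160² = 5978 Pa.
Required CL = L/(qS) = 3.4041×10^6/(5978·384) = 1.483.
CD = 0.0178 + 0.0526 × 1.483² = 0.1335.
L/D = CL/CD = 1.483 / 0.1335 = 11.1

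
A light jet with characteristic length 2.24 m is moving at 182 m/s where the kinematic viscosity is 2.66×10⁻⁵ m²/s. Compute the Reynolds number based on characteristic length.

Re = v·c/ν = 182 × 2.24 / (2.66×10⁻⁵) = 1.53×10^7

Re = 1.53×10^7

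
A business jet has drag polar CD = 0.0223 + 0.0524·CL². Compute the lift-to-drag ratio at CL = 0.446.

L/D = 13.6

CD = 0.0223 + 0.0524 × 0.446² = 0.03272
L/D = CL/CD = 0.446 / 0.03272 = 13.6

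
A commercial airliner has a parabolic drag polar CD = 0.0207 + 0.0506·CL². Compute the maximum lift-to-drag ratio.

(L/D)max = 15.4

For CD = CD0 + K·CL², (L/D)max occurs at CL* = √(CD0/K) and equals 1/(2√(K·CD0)).
(L/D)max = 1/(2√(0.0506 × 0.0207)) = 1/(2 × 0.03236) = 15.4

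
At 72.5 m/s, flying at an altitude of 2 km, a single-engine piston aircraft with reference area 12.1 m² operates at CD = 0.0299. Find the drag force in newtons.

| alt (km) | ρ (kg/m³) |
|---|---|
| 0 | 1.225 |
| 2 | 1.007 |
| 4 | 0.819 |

D = 957 N

At 2 km, from the table: ρ = 1.007 kg/m³.
D = ½ρv²S·CD = ½ × 1.007 × 72.5² × 12.1 × 0.0299 = 957 N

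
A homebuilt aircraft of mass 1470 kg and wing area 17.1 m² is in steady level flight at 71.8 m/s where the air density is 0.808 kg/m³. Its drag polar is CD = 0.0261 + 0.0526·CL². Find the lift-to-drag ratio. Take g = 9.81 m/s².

Weight W = mg = 1470 × 9.81 = 14421 N; in level flight L = W.
q = ½ρv² = ½ × 0.808 × 71.8² = 2083 Pa.
CL = 2W/(ρv²S) = 2×14421/(0.808×71.8²×17.1) = 0.4049.
CD = 0.0261 + 0.0526 × 0.4049² = 0.03472.
L/D = CL/CD = 0.4049 / 0.03472 = 11.7

L/D = 11.7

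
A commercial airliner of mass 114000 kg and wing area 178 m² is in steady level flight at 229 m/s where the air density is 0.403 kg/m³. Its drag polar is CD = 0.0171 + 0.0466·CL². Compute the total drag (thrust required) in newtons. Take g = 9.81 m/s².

Level flight ⇒ L = W = m·g = 114000 × 9.81 = 1.1183×10^6 N.
Dynamic pressure q = 0.5 × 0.403 × 229² = 10570 Pa.
CL = W/(q·S) = 1.1183×10^6 / (10570 × 178) = 0.5946.
CD = 0.0171 + 0.0466 × 0.5946² = 0.03357.
D = q·S·CD = 10570 × 178 × 0.03357 = 63150 N

D = 63100 N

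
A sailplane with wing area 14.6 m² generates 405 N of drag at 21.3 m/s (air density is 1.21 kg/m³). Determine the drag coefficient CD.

From D = ½ρv²S·CD, rearranging gives CD = 2D/(ρv²S).
CD = 2 × 405 / (1.21 × 21.3² × 14.6) = 0.101

CD = 0.101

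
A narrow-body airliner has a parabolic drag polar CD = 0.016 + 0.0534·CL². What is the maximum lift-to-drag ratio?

For CD = CD0 + K·CL², (L/D)max occurs at CL* = √(CD0/K) and equals 1/(2√(K·CD0)).
(L/D)max = 1/(2√(0.0534 × 0.016)) = 1/(2 × 0.02923) = 17.1

(L/D)max = 17.1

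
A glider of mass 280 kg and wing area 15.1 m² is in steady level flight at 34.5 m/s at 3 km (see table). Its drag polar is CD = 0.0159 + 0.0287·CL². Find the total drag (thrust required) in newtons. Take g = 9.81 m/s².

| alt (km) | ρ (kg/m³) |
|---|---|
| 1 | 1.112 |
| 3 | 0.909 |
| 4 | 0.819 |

At 3 km, from the table: ρ = 0.909 kg/m³.
In steady level flight, lift balances weight: W = mg = 280 × 9.81 = 2746.8 N.
q = ½ρv² = ½ × 0.909 × 34.5² = 541 Pa.
CL = 2W/(ρv²S) = 2×2746.8/(0.909×34.5²×15.1) = 0.3363.
CD = 0.0159 + 0.0287 × 0.3363² = 0.01915.
D = q·S·CD = 541 × 15.1 × 0.01915 = 156.4 N

D = 156 N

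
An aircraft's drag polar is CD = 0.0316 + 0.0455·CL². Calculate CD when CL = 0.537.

CD = 0.0447

CD = 0.0316 + 0.0455 × 0.537² = 0.0316 + 0.01312 = 0.0447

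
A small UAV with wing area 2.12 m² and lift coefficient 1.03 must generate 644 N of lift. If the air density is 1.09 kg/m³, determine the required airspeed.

v = 23.3 m/s

L = ½ρv²S·CL ⇒ v = √(2L/(ρ·S·CL))
v = √(2 × 644 / (1.09 × 2.12 × 1.03)) = √541.1 = 23.3 m/s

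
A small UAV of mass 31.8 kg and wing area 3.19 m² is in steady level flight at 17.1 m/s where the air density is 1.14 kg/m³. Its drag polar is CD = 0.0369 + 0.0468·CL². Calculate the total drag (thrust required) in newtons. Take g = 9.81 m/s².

D = 28.2 N

Level flight ⇒ L = W = m·g = 31.8 × 9.81 = 311.96 N.
q = ½ρv² = ½ × 1.14 × 17.1² = 166.7 Pa.
Required CL = L/(qS) = 311.96/(166.7·3.19) = 0.5867.
CD = 0.0369 + 0.0468 × 0.5867² = 0.05301.
D = q·S·CD = 166.7 × 3.19 × 0.05301 = 28.19 N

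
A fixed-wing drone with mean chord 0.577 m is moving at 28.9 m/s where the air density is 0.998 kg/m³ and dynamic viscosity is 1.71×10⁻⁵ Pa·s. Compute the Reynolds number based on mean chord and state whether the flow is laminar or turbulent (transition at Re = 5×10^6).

Re = 9.73×10^5 (laminar)

Re = ρ·v·c/μ = 0.998 × 28.9 × 0.577 / (1.71×10⁻⁵) = 9.73×10^5
Since 9.73×10^5 < 5×10^6, the flow is laminar.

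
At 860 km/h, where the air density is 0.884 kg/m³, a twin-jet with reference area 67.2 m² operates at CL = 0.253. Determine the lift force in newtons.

Convert speed: v = 860 km/h ÷ 3.6 = 238.9 m/s.
Dynamic pressure q = ½ρv² = ½ × 0.884 × 238.9² = 25220 Pa.
L = q·S·CL = 25220 × 67.2 × 0.253 = 4.29×10^5 N ≈ 429 kN

L = 4.29×10^5 N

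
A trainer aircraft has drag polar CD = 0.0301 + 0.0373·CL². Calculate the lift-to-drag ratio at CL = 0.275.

CD = 0.0301 + 0.0373 × 0.275² = 0.03292
L/D = CL/CD = 0.275 / 0.03292 = 8.35

L/D = 8.35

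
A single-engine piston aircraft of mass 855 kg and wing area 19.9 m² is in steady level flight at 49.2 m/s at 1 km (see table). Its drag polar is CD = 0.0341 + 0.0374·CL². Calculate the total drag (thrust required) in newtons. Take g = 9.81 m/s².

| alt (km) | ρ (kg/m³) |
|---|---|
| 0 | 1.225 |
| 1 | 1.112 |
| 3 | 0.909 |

D = 1010 N

At 1 km, from the table: ρ = 1.112 kg/m³.
Weight W = mg = 855 × 9.81 = 8387.6 N; in level flight L = W.
Dynamic pressure q = 0.5 × 1.112 × 49.2² = 1346 Pa.
CL = 2W/(ρv²S) = 2×8387.6/(1.112×49.2²×19.9) = 0.3132.
CD = 0.0341 + 0.0374 × 0.3132² = 0.03777.
D = q·S·CD = 1346 × 19.9 × 0.03777 = 1012 N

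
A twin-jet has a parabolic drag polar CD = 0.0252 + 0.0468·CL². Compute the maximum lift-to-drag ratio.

(L/D)max = 14.6

For CD = CD0 + K·CL², (L/D)max occurs at CL* = √(CD0/K) and equals 1/(2√(K·CD0)).
(L/D)max = 1/(2√(0.0468 × 0.0252)) = 1/(2 × 0.03434) = 14.6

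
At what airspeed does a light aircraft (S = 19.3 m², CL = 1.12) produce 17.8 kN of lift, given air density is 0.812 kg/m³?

v = 45 m/s

L = ½ρv²S·CL ⇒ v = √(2L/(ρ·S·CL))
v = √(2 × 17800 / (0.812 × 19.3 × 1.12)) = √2028 = 45 m/s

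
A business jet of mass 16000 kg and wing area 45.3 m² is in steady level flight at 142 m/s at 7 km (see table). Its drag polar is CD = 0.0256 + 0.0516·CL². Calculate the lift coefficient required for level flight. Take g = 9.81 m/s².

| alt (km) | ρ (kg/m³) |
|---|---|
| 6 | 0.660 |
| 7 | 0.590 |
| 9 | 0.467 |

CL = 0.582

At 7 km, from the table: ρ = 0.590 kg/m³.
Weight W = mg = 16000 × 9.81 = 1.5696×10^5 N; in level flight L = W.
q = ½ρv² = ½ × 0.59 × 142² = 5948 Pa.
CL = 2W/(ρv²S) = 2×1.5696×10^5/(0.59×142²×45.3) = 0.5825.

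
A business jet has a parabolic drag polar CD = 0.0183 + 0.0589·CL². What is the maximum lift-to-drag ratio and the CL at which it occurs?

(L/D)max = 15.2, at CL = 0.557

For CD = CD0 + K·CL², (L/D)max occurs at CL* = √(CD0/K) and equals 1/(2√(K·CD0)).
(L/D)max = 1/(2√(0.0589 × 0.0183)) = 1/(2 × 0.03283) = 15.2
CL* = √(0.0183/0.0589) = 0.557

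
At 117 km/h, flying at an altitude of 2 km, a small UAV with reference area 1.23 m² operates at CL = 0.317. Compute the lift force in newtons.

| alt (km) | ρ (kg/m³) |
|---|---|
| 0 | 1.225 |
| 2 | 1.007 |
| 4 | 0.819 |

At 2 km, from the table: ρ = 1.007 kg/m³.
Convert speed: v = 117 km/h ÷ 3.6 = 32.5 m/s.
L = ½ρv²S·CL = ½ × 1.007 × 32.5² × 1.23 × 0.317 = 207 N

L = 207 N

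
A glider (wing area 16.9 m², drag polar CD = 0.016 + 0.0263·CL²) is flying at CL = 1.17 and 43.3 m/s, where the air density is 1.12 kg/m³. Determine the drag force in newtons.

CD = 0.016 + 0.0263 × 1.17² = 0.052
D = ½ρv²S·CD = ½ × 1.12 × 43.3² × 16.9 × 0.052 = 923 N

D = 923 N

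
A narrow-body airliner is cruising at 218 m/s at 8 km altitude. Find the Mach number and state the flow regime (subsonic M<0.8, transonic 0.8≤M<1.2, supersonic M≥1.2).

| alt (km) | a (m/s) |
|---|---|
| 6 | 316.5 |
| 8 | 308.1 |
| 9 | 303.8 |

At 8 km, from the table: a = 308.1 m/s.
M = v/a = 218 / 308.1 = 0.708
M = 0.708 → subsonic.

M = 0.708 (subsonic)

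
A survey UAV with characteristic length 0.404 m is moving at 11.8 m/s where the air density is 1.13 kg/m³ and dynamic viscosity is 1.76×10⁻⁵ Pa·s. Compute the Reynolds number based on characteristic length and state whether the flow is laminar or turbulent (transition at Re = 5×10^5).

Re = 3.06×10^5 (laminar)

Re = ρ·v·c/μ = 1.13 × 11.8 × 0.404 / (1.76×10⁻⁵) = 3.06×10^5
Since 3.06×10^5 < 5×10^5, the flow is laminar.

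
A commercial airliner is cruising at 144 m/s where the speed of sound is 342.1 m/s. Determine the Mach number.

M = 0.421

M = v/a = 144 / 342.1 = 0.421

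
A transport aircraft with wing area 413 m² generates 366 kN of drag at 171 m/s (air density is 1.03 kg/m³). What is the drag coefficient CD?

CD = 0.0588

From D = ½ρv²S·CD, rearranging gives CD = 2D/(ρv²S).
CD = 2 × 3.66×10^5 / (1.03 × 171² × 413) = 0.0588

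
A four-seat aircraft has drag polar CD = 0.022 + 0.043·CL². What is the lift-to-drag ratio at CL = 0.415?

L/D = 14.1

CD = 0.022 + 0.043 × 0.415² = 0.02941
L/D = CL/CD = 0.415 / 0.02941 = 14.1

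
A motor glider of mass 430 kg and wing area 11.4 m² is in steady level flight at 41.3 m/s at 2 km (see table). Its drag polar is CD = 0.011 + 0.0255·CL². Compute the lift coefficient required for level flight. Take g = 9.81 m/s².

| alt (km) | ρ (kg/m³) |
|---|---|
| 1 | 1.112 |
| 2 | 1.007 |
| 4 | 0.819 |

CL = 0.431

At 2 km, from the table: ρ = 1.007 kg/m³.
In steady level flight, lift balances weight: W = mg = 430 × 9.81 = 4218.3 N.
q = ½ρv² = ½ × 1.007 × 41.3² = 858.8 Pa.
Required CL = L/(qS) = 4218.3/(858.8·11.4) = 0.4309.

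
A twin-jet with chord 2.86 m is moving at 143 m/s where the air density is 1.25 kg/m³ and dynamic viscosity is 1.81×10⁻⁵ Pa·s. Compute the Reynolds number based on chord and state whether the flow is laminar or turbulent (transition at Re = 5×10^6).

Re = 2.82×10^7 (turbulent)

Re = ρ·v·c/μ = 1.25 × 143 × 2.86 / (1.81×10⁻⁵) = 2.82×10^7
Since 2.82×10^7 > 5×10^6, the flow is turbulent.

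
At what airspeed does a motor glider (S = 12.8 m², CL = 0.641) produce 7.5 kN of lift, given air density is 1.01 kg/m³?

L = ½ρv²S·CL ⇒ v = √(2L/(ρ·S·CL))
v = √(2 × 7500 / (1.01 × 12.8 × 0.641)) = √1810 = 42.5 m/s

v = 42.5 m/s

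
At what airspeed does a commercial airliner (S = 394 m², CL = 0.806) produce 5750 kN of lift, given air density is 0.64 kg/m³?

v = 238 m/s

L = ½ρv²S·CL ⇒ v = √(2L/(ρ·S·CL))
v = √(2 × 5.75×10^6 / (0.64 × 394 × 0.806)) = √56580 = 238 m/s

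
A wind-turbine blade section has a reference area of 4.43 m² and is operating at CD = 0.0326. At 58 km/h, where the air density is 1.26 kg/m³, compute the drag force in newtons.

D = 23.6 N

Convert speed: v = 58 km/h ÷ 3.6 = 16.11 m/s.
D = ½ρv²S·CD = ½ × 1.26 × 16.11² × 4.43 × 0.0326 = 23.6 N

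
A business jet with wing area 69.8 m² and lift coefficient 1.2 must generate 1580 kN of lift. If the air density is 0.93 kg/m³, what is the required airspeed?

v = 201 m/s

L = ½ρv²S·CL ⇒ v = √(2L/(ρ·S·CL))
v = √(2 × 1.58×10^6 / (0.93 × 69.8 × 1.2)) = √40570 = 201 m/s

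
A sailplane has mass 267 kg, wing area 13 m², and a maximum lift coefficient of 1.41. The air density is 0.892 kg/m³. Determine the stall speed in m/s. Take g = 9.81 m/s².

At stall, lift equals weight: L = W = m·g = 267 × 9.81 = 2619 N.
From L = ½ρV²S·CL,max = W: V_stall = √(2W/(ρSCL,max)) = √(2·2619/(0.892·13·1.41))
V_stall = √320.4 = 17.9 m/s

V_stall = 17.9 m/s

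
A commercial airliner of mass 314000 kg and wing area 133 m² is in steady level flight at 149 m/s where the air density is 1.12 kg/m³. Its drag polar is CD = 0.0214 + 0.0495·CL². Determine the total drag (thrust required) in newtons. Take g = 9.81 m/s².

D = 3.19×10^5 N

Weight W = mg = 314000 × 9.81 = 3.0803×10^6 N; in level flight L = W.
Dynamic pressure q = 0.5 × 1.12 × 149² = 12430 Pa.
Required CL = L/(qS) = 3.0803×10^6/(12430·133) = 1.863.
CD = 0.0214 + 0.0495 × 1.863² = 0.1932.
D = q·S·CD = 12430 × 133 × 0.1932 = 3.194×10^5 N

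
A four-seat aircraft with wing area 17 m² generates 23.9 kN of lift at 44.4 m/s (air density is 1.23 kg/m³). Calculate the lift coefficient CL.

From L = ½ρv²S·CL, rearranging gives CL = 2L/(ρv²S).
CL = 2 × 23900 / (1.23 × 44.4² × 17) = 1.16

CL = 1.16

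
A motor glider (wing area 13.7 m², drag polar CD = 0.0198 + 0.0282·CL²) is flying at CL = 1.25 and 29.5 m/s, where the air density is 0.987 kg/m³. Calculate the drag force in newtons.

CD = 0.0198 + 0.0282 × 1.25² = 0.06386
D = ½ρv²S·CD = ½ × 0.987 × 29.5² × 13.7 × 0.06386 = 376 N

D = 376 N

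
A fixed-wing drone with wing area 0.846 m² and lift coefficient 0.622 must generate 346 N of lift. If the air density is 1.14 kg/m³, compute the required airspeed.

L = ½ρv²S·CL ⇒ v = √(2L/(ρ·S·CL))
v = √(2 × 346 / (1.14 × 0.846 × 0.622)) = √1154 = 34 m/s

v = 34 m/s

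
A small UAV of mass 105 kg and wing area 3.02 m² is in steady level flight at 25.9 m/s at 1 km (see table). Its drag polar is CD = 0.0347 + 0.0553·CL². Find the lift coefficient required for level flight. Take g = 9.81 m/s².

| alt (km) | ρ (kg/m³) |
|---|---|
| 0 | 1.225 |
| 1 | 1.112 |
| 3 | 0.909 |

CL = 0.914

At 1 km, from the table: ρ = 1.112 kg/m³.
Level flight ⇒ L = W = m·g = 105 × 9.81 = 1030 N.
Dynamic pressure q = 0.5 × 1.112 × 25.9² = 373 Pa.
Required CL = L/(qS) = 1030/(373·3.02) = 0.9145.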